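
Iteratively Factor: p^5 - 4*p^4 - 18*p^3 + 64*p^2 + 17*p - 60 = (p - 3)*(p^4 - p^3 - 21*p^2 + p + 20) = (p - 3)*(p + 4)*(p^3 - 5*p^2 - p + 5) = (p - 3)*(p - 1)*(p + 4)*(p^2 - 4*p - 5) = (p - 3)*(p - 1)*(p + 1)*(p + 4)*(p - 5)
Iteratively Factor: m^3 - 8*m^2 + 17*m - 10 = (m - 5)*(m^2 - 3*m + 2) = (m - 5)*(m - 2)*(m - 1)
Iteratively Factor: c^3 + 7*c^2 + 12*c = (c + 3)*(c^2 + 4*c) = (c + 3)*(c + 4)*(c)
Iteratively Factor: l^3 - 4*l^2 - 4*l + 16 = (l - 2)*(l^2 - 2*l - 8) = (l - 2)*(l + 2)*(l - 4)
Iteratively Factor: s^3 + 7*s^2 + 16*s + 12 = (s + 2)*(s^2 + 5*s + 6) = (s + 2)*(s + 3)*(s + 2)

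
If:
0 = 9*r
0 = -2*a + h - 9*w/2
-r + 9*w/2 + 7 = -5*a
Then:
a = -9*w/10 - 7/5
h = 27*w/10 - 14/5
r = 0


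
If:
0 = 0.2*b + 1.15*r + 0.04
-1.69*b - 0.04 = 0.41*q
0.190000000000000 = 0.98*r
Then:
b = -1.31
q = 5.32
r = 0.19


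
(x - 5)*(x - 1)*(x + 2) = x^3 - 4*x^2 - 7*x + 10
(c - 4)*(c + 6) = c^2 + 2*c - 24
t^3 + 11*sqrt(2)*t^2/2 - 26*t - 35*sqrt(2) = (t - 5*sqrt(2)/2)*(t + sqrt(2))*(t + 7*sqrt(2))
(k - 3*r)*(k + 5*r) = k^2 + 2*k*r - 15*r^2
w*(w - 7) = w^2 - 7*w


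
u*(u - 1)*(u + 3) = u^3 + 2*u^2 - 3*u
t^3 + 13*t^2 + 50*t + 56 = (t + 2)*(t + 4)*(t + 7)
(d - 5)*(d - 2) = d^2 - 7*d + 10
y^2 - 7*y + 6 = (y - 6)*(y - 1)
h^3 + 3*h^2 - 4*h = h*(h - 1)*(h + 4)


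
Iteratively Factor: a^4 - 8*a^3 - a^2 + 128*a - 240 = (a + 4)*(a^3 - 12*a^2 + 47*a - 60) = (a - 5)*(a + 4)*(a^2 - 7*a + 12) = (a - 5)*(a - 3)*(a + 4)*(a - 4)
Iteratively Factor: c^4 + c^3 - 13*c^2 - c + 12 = (c - 3)*(c^3 + 4*c^2 - c - 4) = (c - 3)*(c - 1)*(c^2 + 5*c + 4) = (c - 3)*(c - 1)*(c + 4)*(c + 1)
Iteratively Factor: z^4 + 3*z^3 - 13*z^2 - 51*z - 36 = (z + 3)*(z^3 - 13*z - 12) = (z + 1)*(z + 3)*(z^2 - z - 12) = (z - 4)*(z + 1)*(z + 3)*(z + 3)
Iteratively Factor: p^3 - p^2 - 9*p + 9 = (p + 3)*(p^2 - 4*p + 3) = (p - 3)*(p + 3)*(p - 1)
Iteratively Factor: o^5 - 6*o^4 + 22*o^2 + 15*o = (o + 1)*(o^4 - 7*o^3 + 7*o^2 + 15*o) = (o - 5)*(o + 1)*(o^3 - 2*o^2 - 3*o) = (o - 5)*(o - 3)*(o + 1)*(o^2 + o) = (o - 5)*(o - 3)*(o + 1)^2*(o)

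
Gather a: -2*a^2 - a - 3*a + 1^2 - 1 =-2*a^2 - 4*a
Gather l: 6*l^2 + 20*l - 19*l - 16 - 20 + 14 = 6*l^2 + l - 22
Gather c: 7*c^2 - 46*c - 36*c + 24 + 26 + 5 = 7*c^2 - 82*c + 55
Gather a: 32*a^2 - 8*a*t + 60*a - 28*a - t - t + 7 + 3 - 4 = 32*a^2 + a*(32 - 8*t) - 2*t + 6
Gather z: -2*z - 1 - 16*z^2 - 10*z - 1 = -16*z^2 - 12*z - 2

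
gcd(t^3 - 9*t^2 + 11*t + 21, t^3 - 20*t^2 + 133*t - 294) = t - 7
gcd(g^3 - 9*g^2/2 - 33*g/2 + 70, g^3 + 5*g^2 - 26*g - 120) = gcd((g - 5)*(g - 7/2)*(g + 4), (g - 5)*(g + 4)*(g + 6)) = g^2 - g - 20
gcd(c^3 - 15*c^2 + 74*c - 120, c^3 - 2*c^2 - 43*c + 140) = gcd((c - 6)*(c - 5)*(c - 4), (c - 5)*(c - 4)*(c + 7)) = c^2 - 9*c + 20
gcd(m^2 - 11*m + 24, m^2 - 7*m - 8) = m - 8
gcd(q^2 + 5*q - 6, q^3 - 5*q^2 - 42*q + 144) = q + 6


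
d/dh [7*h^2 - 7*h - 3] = 14*h - 7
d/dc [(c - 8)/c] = 8/c^2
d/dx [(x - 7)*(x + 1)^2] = (x + 1)*(3*x - 13)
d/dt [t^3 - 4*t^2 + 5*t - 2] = 3*t^2 - 8*t + 5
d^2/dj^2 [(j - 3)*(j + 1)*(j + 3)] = 6*j + 2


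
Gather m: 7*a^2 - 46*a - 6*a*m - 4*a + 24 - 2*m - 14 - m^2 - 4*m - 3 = 7*a^2 - 50*a - m^2 + m*(-6*a - 6) + 7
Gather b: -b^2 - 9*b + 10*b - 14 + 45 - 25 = -b^2 + b + 6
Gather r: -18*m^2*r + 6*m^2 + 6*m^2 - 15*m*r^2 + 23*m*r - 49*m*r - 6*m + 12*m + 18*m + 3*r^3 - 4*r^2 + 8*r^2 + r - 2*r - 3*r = 12*m^2 + 24*m + 3*r^3 + r^2*(4 - 15*m) + r*(-18*m^2 - 26*m - 4)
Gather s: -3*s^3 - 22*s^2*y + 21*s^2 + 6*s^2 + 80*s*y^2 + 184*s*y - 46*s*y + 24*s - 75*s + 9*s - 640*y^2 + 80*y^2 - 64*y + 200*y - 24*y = -3*s^3 + s^2*(27 - 22*y) + s*(80*y^2 + 138*y - 42) - 560*y^2 + 112*y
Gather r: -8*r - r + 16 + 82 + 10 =108 - 9*r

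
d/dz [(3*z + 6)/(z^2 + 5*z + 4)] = 3*(z^2 + 5*z - (z + 2)*(2*z + 5) + 4)/(z^2 + 5*z + 4)^2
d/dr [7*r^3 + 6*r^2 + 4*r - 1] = 21*r^2 + 12*r + 4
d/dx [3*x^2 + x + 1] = 6*x + 1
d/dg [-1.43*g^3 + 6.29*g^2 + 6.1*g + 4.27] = -4.29*g^2 + 12.58*g + 6.1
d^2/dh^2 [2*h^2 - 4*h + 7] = 4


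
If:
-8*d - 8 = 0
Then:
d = -1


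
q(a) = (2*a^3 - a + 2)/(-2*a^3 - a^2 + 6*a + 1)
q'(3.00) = 0.27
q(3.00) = -1.20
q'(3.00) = 0.27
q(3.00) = -1.20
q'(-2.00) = -145.00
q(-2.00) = -12.00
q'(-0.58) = -2.33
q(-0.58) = -0.90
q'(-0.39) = -7.00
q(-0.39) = -1.65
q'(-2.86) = -0.97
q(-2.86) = -1.87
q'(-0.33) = -12.77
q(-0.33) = -2.22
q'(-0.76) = -1.47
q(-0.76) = -0.58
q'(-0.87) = -1.34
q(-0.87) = -0.42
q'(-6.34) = -0.04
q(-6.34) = -1.16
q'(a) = (6*a^2 - 1)/(-2*a^3 - a^2 + 6*a + 1) + (6*a^2 + 2*a - 6)*(2*a^3 - a + 2)/(-2*a^3 - a^2 + 6*a + 1)^2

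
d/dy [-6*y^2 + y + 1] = 1 - 12*y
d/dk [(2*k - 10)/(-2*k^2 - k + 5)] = 4*k*(k - 10)/(4*k^4 + 4*k^3 - 19*k^2 - 10*k + 25)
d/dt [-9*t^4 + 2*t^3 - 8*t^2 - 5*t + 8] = -36*t^3 + 6*t^2 - 16*t - 5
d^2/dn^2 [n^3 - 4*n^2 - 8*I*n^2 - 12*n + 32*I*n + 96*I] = 6*n - 8 - 16*I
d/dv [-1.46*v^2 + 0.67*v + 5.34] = 0.67 - 2.92*v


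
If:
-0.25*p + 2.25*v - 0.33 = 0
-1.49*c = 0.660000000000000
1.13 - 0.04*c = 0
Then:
No Solution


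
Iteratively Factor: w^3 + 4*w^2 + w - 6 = (w - 1)*(w^2 + 5*w + 6) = (w - 1)*(w + 3)*(w + 2)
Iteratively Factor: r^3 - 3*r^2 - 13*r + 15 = (r - 1)*(r^2 - 2*r - 15) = (r - 1)*(r + 3)*(r - 5)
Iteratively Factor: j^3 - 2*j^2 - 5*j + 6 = (j - 1)*(j^2 - j - 6) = (j - 3)*(j - 1)*(j + 2)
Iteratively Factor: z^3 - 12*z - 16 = (z - 4)*(z^2 + 4*z + 4) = (z - 4)*(z + 2)*(z + 2)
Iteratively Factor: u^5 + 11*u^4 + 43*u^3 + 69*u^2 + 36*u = (u + 3)*(u^4 + 8*u^3 + 19*u^2 + 12*u) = (u + 3)*(u + 4)*(u^3 + 4*u^2 + 3*u) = (u + 1)*(u + 3)*(u + 4)*(u^2 + 3*u) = (u + 1)*(u + 3)^2*(u + 4)*(u)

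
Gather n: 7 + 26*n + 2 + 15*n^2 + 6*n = 15*n^2 + 32*n + 9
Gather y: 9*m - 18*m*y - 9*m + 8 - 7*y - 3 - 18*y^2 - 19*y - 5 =-18*y^2 + y*(-18*m - 26)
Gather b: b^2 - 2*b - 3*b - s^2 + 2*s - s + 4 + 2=b^2 - 5*b - s^2 + s + 6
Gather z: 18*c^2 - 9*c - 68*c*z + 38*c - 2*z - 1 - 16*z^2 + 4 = 18*c^2 + 29*c - 16*z^2 + z*(-68*c - 2) + 3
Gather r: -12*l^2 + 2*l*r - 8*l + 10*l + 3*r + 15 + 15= -12*l^2 + 2*l + r*(2*l + 3) + 30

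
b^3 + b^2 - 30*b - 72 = (b - 6)*(b + 3)*(b + 4)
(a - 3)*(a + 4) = a^2 + a - 12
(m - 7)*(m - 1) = m^2 - 8*m + 7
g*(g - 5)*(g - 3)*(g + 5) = g^4 - 3*g^3 - 25*g^2 + 75*g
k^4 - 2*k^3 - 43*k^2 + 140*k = k*(k - 5)*(k - 4)*(k + 7)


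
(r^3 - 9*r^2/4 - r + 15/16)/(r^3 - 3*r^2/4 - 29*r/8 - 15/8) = (r - 1/2)/(r + 1)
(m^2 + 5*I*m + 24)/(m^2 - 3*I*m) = (m + 8*I)/m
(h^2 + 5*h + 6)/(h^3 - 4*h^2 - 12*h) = (h + 3)/(h*(h - 6))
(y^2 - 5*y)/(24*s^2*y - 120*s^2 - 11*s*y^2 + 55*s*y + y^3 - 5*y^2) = y/(24*s^2 - 11*s*y + y^2)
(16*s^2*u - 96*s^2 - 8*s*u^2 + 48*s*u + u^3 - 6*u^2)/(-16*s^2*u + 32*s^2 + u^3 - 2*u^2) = (-4*s*u + 24*s + u^2 - 6*u)/(4*s*u - 8*s + u^2 - 2*u)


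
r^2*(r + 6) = r^3 + 6*r^2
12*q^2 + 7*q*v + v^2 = (3*q + v)*(4*q + v)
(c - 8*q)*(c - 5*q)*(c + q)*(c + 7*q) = c^4 - 5*c^3*q - 57*c^2*q^2 + 229*c*q^3 + 280*q^4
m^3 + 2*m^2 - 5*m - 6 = (m - 2)*(m + 1)*(m + 3)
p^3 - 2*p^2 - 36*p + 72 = (p - 6)*(p - 2)*(p + 6)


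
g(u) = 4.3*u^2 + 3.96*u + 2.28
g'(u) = 8.6*u + 3.96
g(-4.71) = 79.02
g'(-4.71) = -36.55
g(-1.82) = 9.32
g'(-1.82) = -11.69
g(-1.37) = 4.93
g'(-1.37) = -7.82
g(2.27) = 33.43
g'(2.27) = 23.48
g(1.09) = 11.71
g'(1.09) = 13.33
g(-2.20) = 14.38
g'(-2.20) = -14.96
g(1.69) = 21.25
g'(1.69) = 18.49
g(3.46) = 67.46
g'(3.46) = 33.72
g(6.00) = 180.84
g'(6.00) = 55.56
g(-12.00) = 573.96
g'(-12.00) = -99.24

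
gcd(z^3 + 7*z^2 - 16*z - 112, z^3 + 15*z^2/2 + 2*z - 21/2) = z + 7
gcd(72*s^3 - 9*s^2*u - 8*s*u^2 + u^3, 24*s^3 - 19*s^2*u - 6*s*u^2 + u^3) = 24*s^2 + 5*s*u - u^2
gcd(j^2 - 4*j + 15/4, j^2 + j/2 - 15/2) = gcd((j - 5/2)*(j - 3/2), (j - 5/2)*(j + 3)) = j - 5/2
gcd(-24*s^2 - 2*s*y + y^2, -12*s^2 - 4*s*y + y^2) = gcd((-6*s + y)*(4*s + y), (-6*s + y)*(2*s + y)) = -6*s + y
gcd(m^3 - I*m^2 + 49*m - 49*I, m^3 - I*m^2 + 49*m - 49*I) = m^3 - I*m^2 + 49*m - 49*I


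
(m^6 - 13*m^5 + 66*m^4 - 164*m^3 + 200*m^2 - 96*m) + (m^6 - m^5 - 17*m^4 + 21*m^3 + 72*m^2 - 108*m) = 2*m^6 - 14*m^5 + 49*m^4 - 143*m^3 + 272*m^2 - 204*m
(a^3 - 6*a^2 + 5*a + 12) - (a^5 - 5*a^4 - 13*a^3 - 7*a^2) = -a^5 + 5*a^4 + 14*a^3 + a^2 + 5*a + 12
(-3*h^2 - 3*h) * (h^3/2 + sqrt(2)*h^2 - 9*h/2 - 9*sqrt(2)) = -3*h^5/2 - 3*sqrt(2)*h^4 - 3*h^4/2 - 3*sqrt(2)*h^3 + 27*h^3/2 + 27*h^2/2 + 27*sqrt(2)*h^2 + 27*sqrt(2)*h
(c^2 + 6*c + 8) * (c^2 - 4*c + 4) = c^4 + 2*c^3 - 12*c^2 - 8*c + 32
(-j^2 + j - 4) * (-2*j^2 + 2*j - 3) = 2*j^4 - 4*j^3 + 13*j^2 - 11*j + 12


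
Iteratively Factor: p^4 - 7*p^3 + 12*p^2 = (p - 3)*(p^3 - 4*p^2) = p*(p - 3)*(p^2 - 4*p) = p*(p - 4)*(p - 3)*(p)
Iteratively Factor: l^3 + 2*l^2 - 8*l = (l + 4)*(l^2 - 2*l) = l*(l + 4)*(l - 2)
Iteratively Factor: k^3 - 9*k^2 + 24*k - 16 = (k - 1)*(k^2 - 8*k + 16) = (k - 4)*(k - 1)*(k - 4)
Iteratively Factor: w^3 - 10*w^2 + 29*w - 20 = (w - 4)*(w^2 - 6*w + 5) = (w - 5)*(w - 4)*(w - 1)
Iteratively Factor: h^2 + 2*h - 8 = (h + 4)*(h - 2)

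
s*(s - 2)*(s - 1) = s^3 - 3*s^2 + 2*s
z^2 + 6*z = z*(z + 6)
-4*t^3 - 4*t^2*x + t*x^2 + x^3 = (-2*t + x)*(t + x)*(2*t + x)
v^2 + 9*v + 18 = (v + 3)*(v + 6)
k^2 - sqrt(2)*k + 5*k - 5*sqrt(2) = (k + 5)*(k - sqrt(2))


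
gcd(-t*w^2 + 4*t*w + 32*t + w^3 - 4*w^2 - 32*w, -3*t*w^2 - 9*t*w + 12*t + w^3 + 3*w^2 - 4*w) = w + 4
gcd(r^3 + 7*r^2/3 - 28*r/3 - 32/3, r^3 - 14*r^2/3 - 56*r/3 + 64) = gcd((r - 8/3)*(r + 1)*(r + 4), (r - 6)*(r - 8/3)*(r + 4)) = r^2 + 4*r/3 - 32/3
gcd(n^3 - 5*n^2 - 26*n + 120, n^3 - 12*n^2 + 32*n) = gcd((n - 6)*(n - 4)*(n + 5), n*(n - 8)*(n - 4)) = n - 4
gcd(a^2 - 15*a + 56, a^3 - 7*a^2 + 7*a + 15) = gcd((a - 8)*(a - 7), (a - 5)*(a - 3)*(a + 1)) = 1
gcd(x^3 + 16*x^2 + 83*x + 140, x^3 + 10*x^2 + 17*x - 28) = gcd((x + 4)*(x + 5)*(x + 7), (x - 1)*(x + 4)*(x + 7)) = x^2 + 11*x + 28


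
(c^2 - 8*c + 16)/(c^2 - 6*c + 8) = (c - 4)/(c - 2)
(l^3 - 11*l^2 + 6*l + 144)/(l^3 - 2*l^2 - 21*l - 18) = (l - 8)/(l + 1)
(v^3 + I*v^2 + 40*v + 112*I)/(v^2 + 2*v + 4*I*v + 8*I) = (v^2 - 3*I*v + 28)/(v + 2)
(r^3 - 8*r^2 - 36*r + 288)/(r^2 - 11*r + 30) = (r^2 - 2*r - 48)/(r - 5)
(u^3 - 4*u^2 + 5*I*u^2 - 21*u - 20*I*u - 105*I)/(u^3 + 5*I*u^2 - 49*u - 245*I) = (u + 3)/(u + 7)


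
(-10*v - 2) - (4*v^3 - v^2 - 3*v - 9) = -4*v^3 + v^2 - 7*v + 7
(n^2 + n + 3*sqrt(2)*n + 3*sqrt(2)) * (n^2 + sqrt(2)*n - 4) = n^4 + n^3 + 4*sqrt(2)*n^3 + 2*n^2 + 4*sqrt(2)*n^2 - 12*sqrt(2)*n + 2*n - 12*sqrt(2)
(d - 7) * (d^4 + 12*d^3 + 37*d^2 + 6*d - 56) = d^5 + 5*d^4 - 47*d^3 - 253*d^2 - 98*d + 392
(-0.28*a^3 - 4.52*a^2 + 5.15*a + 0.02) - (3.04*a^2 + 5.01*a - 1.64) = -0.28*a^3 - 7.56*a^2 + 0.140000000000001*a + 1.66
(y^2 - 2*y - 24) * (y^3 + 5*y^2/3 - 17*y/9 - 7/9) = y^5 - y^4/3 - 263*y^3/9 - 37*y^2 + 422*y/9 + 56/3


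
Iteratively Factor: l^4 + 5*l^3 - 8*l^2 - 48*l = (l)*(l^3 + 5*l^2 - 8*l - 48) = l*(l - 3)*(l^2 + 8*l + 16) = l*(l - 3)*(l + 4)*(l + 4)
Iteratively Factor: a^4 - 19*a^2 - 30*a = (a - 5)*(a^3 + 5*a^2 + 6*a) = a*(a - 5)*(a^2 + 5*a + 6) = a*(a - 5)*(a + 3)*(a + 2)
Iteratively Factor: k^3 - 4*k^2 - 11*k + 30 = (k + 3)*(k^2 - 7*k + 10) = (k - 2)*(k + 3)*(k - 5)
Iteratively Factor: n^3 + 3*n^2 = (n + 3)*(n^2) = n*(n + 3)*(n)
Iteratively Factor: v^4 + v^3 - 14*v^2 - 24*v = (v)*(v^3 + v^2 - 14*v - 24) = v*(v + 3)*(v^2 - 2*v - 8) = v*(v - 4)*(v + 3)*(v + 2)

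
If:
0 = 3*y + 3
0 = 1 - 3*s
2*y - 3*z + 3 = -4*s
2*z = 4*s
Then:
No Solution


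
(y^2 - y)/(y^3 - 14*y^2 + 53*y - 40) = y/(y^2 - 13*y + 40)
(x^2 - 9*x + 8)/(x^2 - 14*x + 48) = (x - 1)/(x - 6)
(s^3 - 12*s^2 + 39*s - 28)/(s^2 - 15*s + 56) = (s^2 - 5*s + 4)/(s - 8)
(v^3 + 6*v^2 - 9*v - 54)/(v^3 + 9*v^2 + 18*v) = (v - 3)/v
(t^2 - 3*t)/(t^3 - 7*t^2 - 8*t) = (3 - t)/(-t^2 + 7*t + 8)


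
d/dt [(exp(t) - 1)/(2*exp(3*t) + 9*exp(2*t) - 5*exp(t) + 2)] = ((1 - exp(t))*(6*exp(2*t) + 18*exp(t) - 5) + 2*exp(3*t) + 9*exp(2*t) - 5*exp(t) + 2)*exp(t)/(2*exp(3*t) + 9*exp(2*t) - 5*exp(t) + 2)^2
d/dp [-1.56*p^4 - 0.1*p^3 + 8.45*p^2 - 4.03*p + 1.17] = -6.24*p^3 - 0.3*p^2 + 16.9*p - 4.03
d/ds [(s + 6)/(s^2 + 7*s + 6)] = -1/(s^2 + 2*s + 1)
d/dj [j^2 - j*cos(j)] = j*sin(j) + 2*j - cos(j)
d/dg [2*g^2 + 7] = 4*g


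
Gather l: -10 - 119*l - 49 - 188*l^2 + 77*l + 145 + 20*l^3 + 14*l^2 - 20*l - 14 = 20*l^3 - 174*l^2 - 62*l + 72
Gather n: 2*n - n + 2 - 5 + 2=n - 1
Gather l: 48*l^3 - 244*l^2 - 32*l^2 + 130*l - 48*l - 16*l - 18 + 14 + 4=48*l^3 - 276*l^2 + 66*l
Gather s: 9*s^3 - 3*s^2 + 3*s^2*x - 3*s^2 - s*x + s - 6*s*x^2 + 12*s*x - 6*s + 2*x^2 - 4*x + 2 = 9*s^3 + s^2*(3*x - 6) + s*(-6*x^2 + 11*x - 5) + 2*x^2 - 4*x + 2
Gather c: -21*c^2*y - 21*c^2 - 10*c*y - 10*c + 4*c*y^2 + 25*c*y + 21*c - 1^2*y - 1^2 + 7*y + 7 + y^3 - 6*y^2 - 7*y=c^2*(-21*y - 21) + c*(4*y^2 + 15*y + 11) + y^3 - 6*y^2 - y + 6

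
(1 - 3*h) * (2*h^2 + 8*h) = -6*h^3 - 22*h^2 + 8*h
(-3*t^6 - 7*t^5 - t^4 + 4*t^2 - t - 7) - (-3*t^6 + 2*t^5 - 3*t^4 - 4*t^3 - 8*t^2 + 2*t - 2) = -9*t^5 + 2*t^4 + 4*t^3 + 12*t^2 - 3*t - 5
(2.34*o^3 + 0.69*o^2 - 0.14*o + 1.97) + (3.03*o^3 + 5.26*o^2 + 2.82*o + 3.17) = 5.37*o^3 + 5.95*o^2 + 2.68*o + 5.14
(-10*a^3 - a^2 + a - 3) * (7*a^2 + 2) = -70*a^5 - 7*a^4 - 13*a^3 - 23*a^2 + 2*a - 6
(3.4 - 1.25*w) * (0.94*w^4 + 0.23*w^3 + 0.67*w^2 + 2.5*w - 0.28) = -1.175*w^5 + 2.9085*w^4 - 0.0555*w^3 - 0.847*w^2 + 8.85*w - 0.952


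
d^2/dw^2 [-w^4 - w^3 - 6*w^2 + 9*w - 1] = -12*w^2 - 6*w - 12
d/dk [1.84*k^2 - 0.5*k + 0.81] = 3.68*k - 0.5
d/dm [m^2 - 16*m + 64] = 2*m - 16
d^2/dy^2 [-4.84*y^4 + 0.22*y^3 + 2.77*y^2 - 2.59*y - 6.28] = -58.08*y^2 + 1.32*y + 5.54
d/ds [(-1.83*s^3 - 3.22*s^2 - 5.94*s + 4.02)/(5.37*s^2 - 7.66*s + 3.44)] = (-9.8271*s^4 + 28.0356*s^3 + 37.6774*s^2 - 65.3284*s + 10.3596)/(28.8369*s^4 - 82.2684*s^3 + 95.6212*s^2 - 52.7008*s + 11.8336)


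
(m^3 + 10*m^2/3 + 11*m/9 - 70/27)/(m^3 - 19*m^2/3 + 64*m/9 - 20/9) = (9*m^2 + 36*m + 35)/(3*(3*m^2 - 17*m + 10))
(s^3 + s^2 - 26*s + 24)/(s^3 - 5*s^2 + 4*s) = (s + 6)/s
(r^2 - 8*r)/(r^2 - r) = (r - 8)/(r - 1)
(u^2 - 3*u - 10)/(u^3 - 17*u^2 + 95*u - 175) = (u + 2)/(u^2 - 12*u + 35)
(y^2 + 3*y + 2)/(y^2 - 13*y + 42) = (y^2 + 3*y + 2)/(y^2 - 13*y + 42)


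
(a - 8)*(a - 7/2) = a^2 - 23*a/2 + 28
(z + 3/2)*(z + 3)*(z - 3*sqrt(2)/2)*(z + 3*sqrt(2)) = z^4 + 3*sqrt(2)*z^3/2 + 9*z^3/2 - 9*z^2/2 + 27*sqrt(2)*z^2/4 - 81*z/2 + 27*sqrt(2)*z/4 - 81/2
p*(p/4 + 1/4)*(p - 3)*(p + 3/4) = p^4/4 - 5*p^3/16 - 9*p^2/8 - 9*p/16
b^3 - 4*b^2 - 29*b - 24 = (b - 8)*(b + 1)*(b + 3)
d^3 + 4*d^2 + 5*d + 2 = (d + 1)^2*(d + 2)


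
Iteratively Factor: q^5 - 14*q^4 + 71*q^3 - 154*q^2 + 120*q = (q - 2)*(q^4 - 12*q^3 + 47*q^2 - 60*q) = (q - 5)*(q - 2)*(q^3 - 7*q^2 + 12*q) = q*(q - 5)*(q - 2)*(q^2 - 7*q + 12) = q*(q - 5)*(q - 3)*(q - 2)*(q - 4)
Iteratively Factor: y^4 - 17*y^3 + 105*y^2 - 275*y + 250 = (y - 5)*(y^3 - 12*y^2 + 45*y - 50) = (y - 5)*(y - 2)*(y^2 - 10*y + 25) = (y - 5)^2*(y - 2)*(y - 5)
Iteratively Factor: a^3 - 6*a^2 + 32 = (a + 2)*(a^2 - 8*a + 16) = (a - 4)*(a + 2)*(a - 4)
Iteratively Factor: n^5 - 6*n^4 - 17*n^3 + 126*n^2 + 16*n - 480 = (n - 3)*(n^4 - 3*n^3 - 26*n^2 + 48*n + 160) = (n - 3)*(n + 4)*(n^3 - 7*n^2 + 2*n + 40) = (n - 5)*(n - 3)*(n + 4)*(n^2 - 2*n - 8) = (n - 5)*(n - 4)*(n - 3)*(n + 4)*(n + 2)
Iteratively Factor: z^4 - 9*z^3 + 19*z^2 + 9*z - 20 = (z - 4)*(z^3 - 5*z^2 - z + 5) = (z - 4)*(z + 1)*(z^2 - 6*z + 5) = (z - 4)*(z - 1)*(z + 1)*(z - 5)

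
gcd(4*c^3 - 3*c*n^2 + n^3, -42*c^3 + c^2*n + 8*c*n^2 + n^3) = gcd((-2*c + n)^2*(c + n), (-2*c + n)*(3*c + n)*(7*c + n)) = 2*c - n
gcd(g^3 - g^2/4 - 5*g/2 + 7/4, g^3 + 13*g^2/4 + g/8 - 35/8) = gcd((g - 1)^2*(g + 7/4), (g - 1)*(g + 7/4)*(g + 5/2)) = g^2 + 3*g/4 - 7/4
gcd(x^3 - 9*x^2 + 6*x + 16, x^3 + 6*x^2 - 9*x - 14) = x^2 - x - 2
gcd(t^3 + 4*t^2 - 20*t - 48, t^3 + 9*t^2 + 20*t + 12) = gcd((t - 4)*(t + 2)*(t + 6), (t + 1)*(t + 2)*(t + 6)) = t^2 + 8*t + 12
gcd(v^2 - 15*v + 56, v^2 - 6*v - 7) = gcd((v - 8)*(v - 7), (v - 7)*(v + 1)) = v - 7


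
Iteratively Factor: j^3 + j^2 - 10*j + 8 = (j - 2)*(j^2 + 3*j - 4) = (j - 2)*(j - 1)*(j + 4)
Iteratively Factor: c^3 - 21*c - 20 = (c + 4)*(c^2 - 4*c - 5) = (c + 1)*(c + 4)*(c - 5)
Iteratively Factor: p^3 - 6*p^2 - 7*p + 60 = (p - 5)*(p^2 - p - 12) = (p - 5)*(p - 4)*(p + 3)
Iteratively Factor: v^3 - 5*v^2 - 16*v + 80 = (v - 4)*(v^2 - v - 20) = (v - 5)*(v - 4)*(v + 4)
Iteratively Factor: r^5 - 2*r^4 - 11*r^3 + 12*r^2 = (r - 1)*(r^4 - r^3 - 12*r^2) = (r - 1)*(r + 3)*(r^3 - 4*r^2) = r*(r - 1)*(r + 3)*(r^2 - 4*r) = r*(r - 4)*(r - 1)*(r + 3)*(r)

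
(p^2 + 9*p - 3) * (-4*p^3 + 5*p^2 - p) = -4*p^5 - 31*p^4 + 56*p^3 - 24*p^2 + 3*p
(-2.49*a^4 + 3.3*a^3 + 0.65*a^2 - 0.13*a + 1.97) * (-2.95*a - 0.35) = 7.3455*a^5 - 8.8635*a^4 - 3.0725*a^3 + 0.156*a^2 - 5.766*a - 0.6895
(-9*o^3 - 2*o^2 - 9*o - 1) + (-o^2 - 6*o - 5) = -9*o^3 - 3*o^2 - 15*o - 6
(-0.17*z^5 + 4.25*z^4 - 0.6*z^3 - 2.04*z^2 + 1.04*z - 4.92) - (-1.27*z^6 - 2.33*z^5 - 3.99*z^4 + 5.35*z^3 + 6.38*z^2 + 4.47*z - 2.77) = 1.27*z^6 + 2.16*z^5 + 8.24*z^4 - 5.95*z^3 - 8.42*z^2 - 3.43*z - 2.15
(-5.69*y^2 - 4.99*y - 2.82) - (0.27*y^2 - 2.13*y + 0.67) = -5.96*y^2 - 2.86*y - 3.49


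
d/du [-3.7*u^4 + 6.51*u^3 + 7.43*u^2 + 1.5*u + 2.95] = -14.8*u^3 + 19.53*u^2 + 14.86*u + 1.5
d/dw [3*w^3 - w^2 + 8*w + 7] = 9*w^2 - 2*w + 8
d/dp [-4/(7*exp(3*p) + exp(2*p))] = 4*(21*exp(p) + 2)*exp(-2*p)/(7*exp(p) + 1)^2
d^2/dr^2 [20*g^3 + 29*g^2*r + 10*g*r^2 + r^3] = 20*g + 6*r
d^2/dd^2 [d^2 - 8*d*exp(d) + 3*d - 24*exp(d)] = -8*d*exp(d) - 40*exp(d) + 2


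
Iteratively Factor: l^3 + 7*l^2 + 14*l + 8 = (l + 4)*(l^2 + 3*l + 2) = (l + 2)*(l + 4)*(l + 1)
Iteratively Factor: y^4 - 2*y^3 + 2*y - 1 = (y - 1)*(y^3 - y^2 - y + 1) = (y - 1)^2*(y^2 - 1) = (y - 1)^2*(y + 1)*(y - 1)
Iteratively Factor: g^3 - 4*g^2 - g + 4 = (g - 1)*(g^2 - 3*g - 4) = (g - 1)*(g + 1)*(g - 4)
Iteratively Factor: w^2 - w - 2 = (w + 1)*(w - 2)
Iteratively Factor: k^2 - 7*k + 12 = (k - 4)*(k - 3)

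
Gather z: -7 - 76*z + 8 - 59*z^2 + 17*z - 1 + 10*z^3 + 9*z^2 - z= 10*z^3 - 50*z^2 - 60*z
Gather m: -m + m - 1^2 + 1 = 0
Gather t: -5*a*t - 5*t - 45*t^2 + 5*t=-5*a*t - 45*t^2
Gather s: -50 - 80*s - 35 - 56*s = -136*s - 85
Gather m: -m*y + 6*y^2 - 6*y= -m*y + 6*y^2 - 6*y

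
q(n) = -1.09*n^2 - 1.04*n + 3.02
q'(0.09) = -1.24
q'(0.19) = -1.45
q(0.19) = 2.78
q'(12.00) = -27.20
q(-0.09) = 3.10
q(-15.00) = -226.63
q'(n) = -2.18*n - 1.04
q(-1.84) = 1.24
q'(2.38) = -6.23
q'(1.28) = -3.83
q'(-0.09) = -0.84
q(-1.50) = 2.13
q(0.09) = 2.92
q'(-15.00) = 31.66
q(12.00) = -166.42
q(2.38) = -5.63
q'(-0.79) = 0.68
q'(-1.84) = 2.97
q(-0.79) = 3.16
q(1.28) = -0.10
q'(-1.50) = 2.23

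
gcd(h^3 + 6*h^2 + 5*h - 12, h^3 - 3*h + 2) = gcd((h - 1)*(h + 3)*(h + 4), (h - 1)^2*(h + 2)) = h - 1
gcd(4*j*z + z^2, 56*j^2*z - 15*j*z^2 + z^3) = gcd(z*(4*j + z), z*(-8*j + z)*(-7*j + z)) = z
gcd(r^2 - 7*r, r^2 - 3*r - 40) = 1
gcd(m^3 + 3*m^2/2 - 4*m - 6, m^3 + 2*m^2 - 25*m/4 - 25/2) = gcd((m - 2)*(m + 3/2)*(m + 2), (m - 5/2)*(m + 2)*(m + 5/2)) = m + 2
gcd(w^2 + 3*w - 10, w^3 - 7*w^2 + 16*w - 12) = w - 2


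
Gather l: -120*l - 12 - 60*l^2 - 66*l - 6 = -60*l^2 - 186*l - 18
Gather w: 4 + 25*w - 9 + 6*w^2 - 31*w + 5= 6*w^2 - 6*w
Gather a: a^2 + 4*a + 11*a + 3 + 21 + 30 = a^2 + 15*a + 54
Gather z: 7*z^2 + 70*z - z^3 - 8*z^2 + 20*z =-z^3 - z^2 + 90*z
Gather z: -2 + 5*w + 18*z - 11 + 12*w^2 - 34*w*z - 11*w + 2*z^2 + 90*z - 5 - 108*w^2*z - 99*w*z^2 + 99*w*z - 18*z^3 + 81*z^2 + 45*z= 12*w^2 - 6*w - 18*z^3 + z^2*(83 - 99*w) + z*(-108*w^2 + 65*w + 153) - 18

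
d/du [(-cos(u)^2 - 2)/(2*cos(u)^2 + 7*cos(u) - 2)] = (7*cos(u)^2 - 12*cos(u) - 14)*sin(u)/(7*cos(u) + cos(2*u) - 1)^2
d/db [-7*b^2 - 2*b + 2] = -14*b - 2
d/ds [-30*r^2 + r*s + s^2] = r + 2*s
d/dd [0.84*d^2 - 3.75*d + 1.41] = 1.68*d - 3.75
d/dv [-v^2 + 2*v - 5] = 2 - 2*v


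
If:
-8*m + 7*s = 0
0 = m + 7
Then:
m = -7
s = -8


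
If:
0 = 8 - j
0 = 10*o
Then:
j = 8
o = 0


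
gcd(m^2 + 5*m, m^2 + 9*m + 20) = m + 5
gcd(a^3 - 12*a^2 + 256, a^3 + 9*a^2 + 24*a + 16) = a + 4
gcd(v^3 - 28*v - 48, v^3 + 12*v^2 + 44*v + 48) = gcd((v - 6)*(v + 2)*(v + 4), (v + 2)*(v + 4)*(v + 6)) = v^2 + 6*v + 8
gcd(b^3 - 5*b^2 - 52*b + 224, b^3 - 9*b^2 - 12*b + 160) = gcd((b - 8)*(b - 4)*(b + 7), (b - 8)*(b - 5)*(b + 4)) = b - 8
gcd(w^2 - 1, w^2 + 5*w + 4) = w + 1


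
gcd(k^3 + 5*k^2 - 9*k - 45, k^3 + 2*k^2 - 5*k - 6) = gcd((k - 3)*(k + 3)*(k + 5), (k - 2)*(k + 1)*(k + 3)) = k + 3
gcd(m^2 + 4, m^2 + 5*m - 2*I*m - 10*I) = m - 2*I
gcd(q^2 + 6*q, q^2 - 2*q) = q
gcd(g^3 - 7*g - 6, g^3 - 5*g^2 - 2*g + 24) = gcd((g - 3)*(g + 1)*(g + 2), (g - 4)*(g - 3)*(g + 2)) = g^2 - g - 6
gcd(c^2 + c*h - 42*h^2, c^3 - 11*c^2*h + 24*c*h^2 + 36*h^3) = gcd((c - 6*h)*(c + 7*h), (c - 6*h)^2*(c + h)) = c - 6*h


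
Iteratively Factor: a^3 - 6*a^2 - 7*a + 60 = (a + 3)*(a^2 - 9*a + 20) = (a - 5)*(a + 3)*(a - 4)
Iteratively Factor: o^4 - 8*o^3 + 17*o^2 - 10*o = (o - 5)*(o^3 - 3*o^2 + 2*o) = (o - 5)*(o - 2)*(o^2 - o) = (o - 5)*(o - 2)*(o - 1)*(o)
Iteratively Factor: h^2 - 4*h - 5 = (h - 5)*(h + 1)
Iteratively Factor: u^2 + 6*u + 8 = (u + 2)*(u + 4)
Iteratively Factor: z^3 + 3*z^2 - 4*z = (z - 1)*(z^2 + 4*z) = (z - 1)*(z + 4)*(z)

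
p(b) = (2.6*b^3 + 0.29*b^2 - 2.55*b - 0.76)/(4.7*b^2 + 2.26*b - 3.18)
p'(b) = (-9.4*b - 2.26)*(2.6*b^3 + 0.29*b^2 - 2.55*b - 0.76)/(4.7*b^2 + 2.26*b - 3.18)^2 + (7.8*b^2 + 0.58*b - 2.55)/(4.7*b^2 + 2.26*b - 3.18) = (12.22*b^4 + 11.752*b^3 - 12.1636*b^2 + 5.2996*b + 9.8266)/(22.09*b^4 + 21.244*b^3 - 24.7844*b^2 - 14.3736*b + 10.1124)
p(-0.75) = -0.10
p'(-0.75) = -0.42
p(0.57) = 4.49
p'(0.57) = 92.91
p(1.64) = 0.55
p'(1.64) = 0.73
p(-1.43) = -1.29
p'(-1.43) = -0.58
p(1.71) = 0.60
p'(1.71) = 0.70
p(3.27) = 1.56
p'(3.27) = 0.57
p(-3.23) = -2.00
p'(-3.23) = 0.54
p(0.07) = 0.31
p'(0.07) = 1.13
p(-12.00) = -6.84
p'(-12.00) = 0.55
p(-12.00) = -6.84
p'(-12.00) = 0.55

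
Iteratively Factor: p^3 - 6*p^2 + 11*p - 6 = (p - 2)*(p^2 - 4*p + 3) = (p - 2)*(p - 1)*(p - 3)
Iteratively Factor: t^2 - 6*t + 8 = (t - 2)*(t - 4)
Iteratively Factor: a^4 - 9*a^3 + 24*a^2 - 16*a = (a - 4)*(a^3 - 5*a^2 + 4*a) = (a - 4)*(a - 1)*(a^2 - 4*a) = (a - 4)^2*(a - 1)*(a)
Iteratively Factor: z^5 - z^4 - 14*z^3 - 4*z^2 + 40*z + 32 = (z + 1)*(z^4 - 2*z^3 - 12*z^2 + 8*z + 32) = (z + 1)*(z + 2)*(z^3 - 4*z^2 - 4*z + 16) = (z - 4)*(z + 1)*(z + 2)*(z^2 - 4) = (z - 4)*(z - 2)*(z + 1)*(z + 2)*(z + 2)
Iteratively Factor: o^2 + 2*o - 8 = (o - 2)*(o + 4)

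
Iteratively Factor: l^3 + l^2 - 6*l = (l + 3)*(l^2 - 2*l) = l*(l + 3)*(l - 2)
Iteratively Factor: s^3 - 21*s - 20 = (s + 4)*(s^2 - 4*s - 5) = (s + 1)*(s + 4)*(s - 5)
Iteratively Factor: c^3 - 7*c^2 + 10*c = (c)*(c^2 - 7*c + 10) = c*(c - 2)*(c - 5)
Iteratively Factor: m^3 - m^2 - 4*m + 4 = (m - 2)*(m^2 + m - 2) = (m - 2)*(m + 2)*(m - 1)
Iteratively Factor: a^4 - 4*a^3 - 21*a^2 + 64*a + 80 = (a + 1)*(a^3 - 5*a^2 - 16*a + 80) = (a - 5)*(a + 1)*(a^2 - 16) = (a - 5)*(a + 1)*(a + 4)*(a - 4)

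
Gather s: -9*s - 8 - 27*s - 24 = -36*s - 32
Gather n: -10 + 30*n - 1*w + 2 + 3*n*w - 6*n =n*(3*w + 24) - w - 8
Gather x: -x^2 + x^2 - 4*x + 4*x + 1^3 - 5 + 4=0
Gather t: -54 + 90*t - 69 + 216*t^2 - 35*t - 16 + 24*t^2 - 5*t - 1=240*t^2 + 50*t - 140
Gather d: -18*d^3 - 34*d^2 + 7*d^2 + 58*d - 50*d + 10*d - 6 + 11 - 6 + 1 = -18*d^3 - 27*d^2 + 18*d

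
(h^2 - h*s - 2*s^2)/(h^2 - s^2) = (-h + 2*s)/(-h + s)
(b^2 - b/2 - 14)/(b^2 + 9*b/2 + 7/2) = (b - 4)/(b + 1)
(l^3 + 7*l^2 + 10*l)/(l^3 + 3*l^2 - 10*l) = (l + 2)/(l - 2)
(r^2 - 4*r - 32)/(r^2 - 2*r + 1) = (r^2 - 4*r - 32)/(r^2 - 2*r + 1)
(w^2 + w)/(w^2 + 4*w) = (w + 1)/(w + 4)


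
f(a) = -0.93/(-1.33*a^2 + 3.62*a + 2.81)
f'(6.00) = -0.02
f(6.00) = 0.04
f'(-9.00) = 0.00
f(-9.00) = 0.01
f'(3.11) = -2.98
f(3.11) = -0.77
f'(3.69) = -1.53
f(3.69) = 0.48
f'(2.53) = -0.24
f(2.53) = -0.27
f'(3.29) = -45.53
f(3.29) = -2.87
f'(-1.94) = 0.10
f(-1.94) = 0.10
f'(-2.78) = 0.03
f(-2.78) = 0.05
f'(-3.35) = 0.02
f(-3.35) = 0.04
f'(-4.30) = 0.01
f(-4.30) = 0.02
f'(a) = -0.93*(2.66*a - 3.62)/(-1.33*a^2 + 3.62*a + 2.81)^2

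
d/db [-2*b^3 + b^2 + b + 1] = -6*b^2 + 2*b + 1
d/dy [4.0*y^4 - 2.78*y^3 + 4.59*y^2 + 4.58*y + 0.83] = 16.0*y^3 - 8.34*y^2 + 9.18*y + 4.58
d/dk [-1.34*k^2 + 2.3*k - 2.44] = 2.3 - 2.68*k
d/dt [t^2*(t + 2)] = t*(3*t + 4)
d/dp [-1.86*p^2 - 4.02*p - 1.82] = -3.72*p - 4.02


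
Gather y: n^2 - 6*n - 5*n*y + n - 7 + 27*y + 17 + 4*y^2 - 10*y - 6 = n^2 - 5*n + 4*y^2 + y*(17 - 5*n) + 4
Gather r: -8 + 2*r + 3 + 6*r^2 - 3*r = 6*r^2 - r - 5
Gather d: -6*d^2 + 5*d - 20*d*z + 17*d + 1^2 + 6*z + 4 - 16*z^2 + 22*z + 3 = -6*d^2 + d*(22 - 20*z) - 16*z^2 + 28*z + 8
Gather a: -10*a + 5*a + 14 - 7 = 7 - 5*a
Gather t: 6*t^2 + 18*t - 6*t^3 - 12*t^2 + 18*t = -6*t^3 - 6*t^2 + 36*t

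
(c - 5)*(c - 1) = c^2 - 6*c + 5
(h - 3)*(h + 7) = h^2 + 4*h - 21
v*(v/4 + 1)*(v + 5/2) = v^3/4 + 13*v^2/8 + 5*v/2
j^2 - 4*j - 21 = (j - 7)*(j + 3)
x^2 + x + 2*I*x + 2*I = (x + 1)*(x + 2*I)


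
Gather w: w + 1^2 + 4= w + 5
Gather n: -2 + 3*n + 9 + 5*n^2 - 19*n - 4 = 5*n^2 - 16*n + 3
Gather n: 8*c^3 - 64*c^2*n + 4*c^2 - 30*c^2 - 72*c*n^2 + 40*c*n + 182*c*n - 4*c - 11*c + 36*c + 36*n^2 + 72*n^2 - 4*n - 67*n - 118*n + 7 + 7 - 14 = 8*c^3 - 26*c^2 + 21*c + n^2*(108 - 72*c) + n*(-64*c^2 + 222*c - 189)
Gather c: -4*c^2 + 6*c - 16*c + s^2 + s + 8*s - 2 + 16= -4*c^2 - 10*c + s^2 + 9*s + 14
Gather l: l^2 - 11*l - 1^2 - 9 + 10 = l^2 - 11*l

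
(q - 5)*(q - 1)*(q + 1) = q^3 - 5*q^2 - q + 5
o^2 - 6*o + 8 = (o - 4)*(o - 2)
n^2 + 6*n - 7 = (n - 1)*(n + 7)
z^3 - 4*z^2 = z^2*(z - 4)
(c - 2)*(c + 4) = c^2 + 2*c - 8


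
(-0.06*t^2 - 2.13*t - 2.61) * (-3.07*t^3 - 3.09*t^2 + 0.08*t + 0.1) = 0.1842*t^5 + 6.7245*t^4 + 14.5896*t^3 + 7.8885*t^2 - 0.4218*t - 0.261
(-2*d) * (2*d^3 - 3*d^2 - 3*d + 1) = -4*d^4 + 6*d^3 + 6*d^2 - 2*d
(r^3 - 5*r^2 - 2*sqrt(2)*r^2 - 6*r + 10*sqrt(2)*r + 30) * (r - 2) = r^4 - 7*r^3 - 2*sqrt(2)*r^3 + 4*r^2 + 14*sqrt(2)*r^2 - 20*sqrt(2)*r + 42*r - 60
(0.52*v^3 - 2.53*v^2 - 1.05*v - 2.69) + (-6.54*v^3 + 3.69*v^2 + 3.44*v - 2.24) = -6.02*v^3 + 1.16*v^2 + 2.39*v - 4.93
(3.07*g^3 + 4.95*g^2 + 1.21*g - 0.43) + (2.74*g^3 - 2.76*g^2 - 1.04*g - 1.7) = 5.81*g^3 + 2.19*g^2 + 0.17*g - 2.13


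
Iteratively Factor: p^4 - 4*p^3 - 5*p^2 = (p)*(p^3 - 4*p^2 - 5*p) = p*(p - 5)*(p^2 + p) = p^2*(p - 5)*(p + 1)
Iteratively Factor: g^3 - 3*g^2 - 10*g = (g - 5)*(g^2 + 2*g) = (g - 5)*(g + 2)*(g)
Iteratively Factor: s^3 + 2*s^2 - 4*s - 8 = (s - 2)*(s^2 + 4*s + 4) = (s - 2)*(s + 2)*(s + 2)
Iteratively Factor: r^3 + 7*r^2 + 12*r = (r + 4)*(r^2 + 3*r) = (r + 3)*(r + 4)*(r)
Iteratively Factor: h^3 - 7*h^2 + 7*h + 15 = (h - 3)*(h^2 - 4*h - 5) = (h - 5)*(h - 3)*(h + 1)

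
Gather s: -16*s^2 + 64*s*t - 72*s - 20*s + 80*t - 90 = -16*s^2 + s*(64*t - 92) + 80*t - 90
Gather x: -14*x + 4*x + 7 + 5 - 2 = 10 - 10*x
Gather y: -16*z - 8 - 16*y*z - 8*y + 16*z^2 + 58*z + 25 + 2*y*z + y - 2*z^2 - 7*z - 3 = y*(-14*z - 7) + 14*z^2 + 35*z + 14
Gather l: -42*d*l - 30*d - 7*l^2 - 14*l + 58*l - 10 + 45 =-30*d - 7*l^2 + l*(44 - 42*d) + 35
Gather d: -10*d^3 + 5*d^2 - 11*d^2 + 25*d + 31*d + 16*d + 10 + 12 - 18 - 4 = -10*d^3 - 6*d^2 + 72*d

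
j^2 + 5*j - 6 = (j - 1)*(j + 6)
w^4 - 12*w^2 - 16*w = w*(w - 4)*(w + 2)^2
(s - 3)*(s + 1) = s^2 - 2*s - 3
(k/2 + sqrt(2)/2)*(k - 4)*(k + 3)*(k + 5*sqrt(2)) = k^4/2 - k^3/2 + 3*sqrt(2)*k^3 - 3*sqrt(2)*k^2 - k^2 - 36*sqrt(2)*k - 5*k - 60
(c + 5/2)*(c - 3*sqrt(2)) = c^2 - 3*sqrt(2)*c + 5*c/2 - 15*sqrt(2)/2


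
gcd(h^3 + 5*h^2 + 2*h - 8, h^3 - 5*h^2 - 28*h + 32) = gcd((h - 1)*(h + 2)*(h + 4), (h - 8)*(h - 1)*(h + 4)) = h^2 + 3*h - 4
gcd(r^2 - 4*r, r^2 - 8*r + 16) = r - 4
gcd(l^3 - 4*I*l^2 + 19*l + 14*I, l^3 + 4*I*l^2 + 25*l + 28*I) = l + I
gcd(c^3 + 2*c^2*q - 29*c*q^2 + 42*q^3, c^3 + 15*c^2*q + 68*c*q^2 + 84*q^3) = c + 7*q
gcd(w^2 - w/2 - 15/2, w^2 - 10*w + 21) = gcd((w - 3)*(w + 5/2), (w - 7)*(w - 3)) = w - 3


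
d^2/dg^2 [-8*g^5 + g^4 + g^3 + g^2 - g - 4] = -160*g^3 + 12*g^2 + 6*g + 2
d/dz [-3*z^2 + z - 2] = 1 - 6*z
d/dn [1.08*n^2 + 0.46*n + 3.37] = 2.16*n + 0.46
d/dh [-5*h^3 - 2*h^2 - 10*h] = -15*h^2 - 4*h - 10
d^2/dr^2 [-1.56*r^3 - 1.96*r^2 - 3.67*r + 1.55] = -9.36*r - 3.92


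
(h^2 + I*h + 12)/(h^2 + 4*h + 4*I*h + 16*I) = (h - 3*I)/(h + 4)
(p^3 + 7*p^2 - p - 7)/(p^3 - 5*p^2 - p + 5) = (p + 7)/(p - 5)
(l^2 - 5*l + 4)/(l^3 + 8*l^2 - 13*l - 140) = (l - 1)/(l^2 + 12*l + 35)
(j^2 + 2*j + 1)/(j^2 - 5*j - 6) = (j + 1)/(j - 6)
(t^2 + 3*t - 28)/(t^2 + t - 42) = (t - 4)/(t - 6)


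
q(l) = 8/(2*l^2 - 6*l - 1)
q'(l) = 8*(6 - 4*l)/(2*l^2 - 6*l - 1)^2 = 16*(3 - 2*l)/(-2*l^2 + 6*l + 1)^2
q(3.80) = 1.57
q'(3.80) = -2.85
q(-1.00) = 1.14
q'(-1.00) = 1.63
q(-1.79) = 0.50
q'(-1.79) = 0.40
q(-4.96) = 0.10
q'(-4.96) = 0.03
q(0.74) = -1.84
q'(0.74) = 1.29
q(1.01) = -1.59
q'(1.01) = 0.62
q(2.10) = -1.67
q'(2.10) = -0.84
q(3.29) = 8.81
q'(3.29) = -69.44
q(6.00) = 0.23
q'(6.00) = -0.12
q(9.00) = 0.07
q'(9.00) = -0.02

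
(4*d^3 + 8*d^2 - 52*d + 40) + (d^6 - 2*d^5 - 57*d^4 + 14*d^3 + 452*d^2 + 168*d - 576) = d^6 - 2*d^5 - 57*d^4 + 18*d^3 + 460*d^2 + 116*d - 536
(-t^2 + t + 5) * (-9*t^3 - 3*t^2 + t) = 9*t^5 - 6*t^4 - 49*t^3 - 14*t^2 + 5*t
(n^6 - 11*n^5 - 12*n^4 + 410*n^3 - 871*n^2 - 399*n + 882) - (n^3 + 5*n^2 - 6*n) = n^6 - 11*n^5 - 12*n^4 + 409*n^3 - 876*n^2 - 393*n + 882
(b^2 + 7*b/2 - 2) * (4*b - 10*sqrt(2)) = 4*b^3 - 10*sqrt(2)*b^2 + 14*b^2 - 35*sqrt(2)*b - 8*b + 20*sqrt(2)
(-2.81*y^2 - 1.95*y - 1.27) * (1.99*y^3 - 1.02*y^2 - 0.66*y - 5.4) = -5.5919*y^5 - 1.0143*y^4 + 1.3163*y^3 + 17.7564*y^2 + 11.3682*y + 6.858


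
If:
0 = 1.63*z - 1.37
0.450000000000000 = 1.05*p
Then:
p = 0.43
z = 0.84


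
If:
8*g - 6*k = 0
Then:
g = 3*k/4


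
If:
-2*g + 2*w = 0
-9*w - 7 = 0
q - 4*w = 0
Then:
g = -7/9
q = -28/9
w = -7/9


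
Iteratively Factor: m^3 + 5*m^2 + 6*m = (m + 3)*(m^2 + 2*m) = (m + 2)*(m + 3)*(m)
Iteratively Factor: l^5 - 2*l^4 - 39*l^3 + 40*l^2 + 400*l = (l + 4)*(l^4 - 6*l^3 - 15*l^2 + 100*l) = (l + 4)^2*(l^3 - 10*l^2 + 25*l) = (l - 5)*(l + 4)^2*(l^2 - 5*l) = (l - 5)^2*(l + 4)^2*(l)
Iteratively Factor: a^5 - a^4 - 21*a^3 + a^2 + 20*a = (a - 5)*(a^4 + 4*a^3 - a^2 - 4*a) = a*(a - 5)*(a^3 + 4*a^2 - a - 4) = a*(a - 5)*(a - 1)*(a^2 + 5*a + 4) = a*(a - 5)*(a - 1)*(a + 1)*(a + 4)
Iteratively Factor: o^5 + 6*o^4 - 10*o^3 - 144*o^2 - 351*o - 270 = (o + 3)*(o^4 + 3*o^3 - 19*o^2 - 87*o - 90) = (o + 3)^2*(o^3 - 19*o - 30) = (o + 2)*(o + 3)^2*(o^2 - 2*o - 15) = (o - 5)*(o + 2)*(o + 3)^2*(o + 3)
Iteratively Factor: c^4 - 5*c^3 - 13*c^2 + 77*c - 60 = (c - 3)*(c^3 - 2*c^2 - 19*c + 20) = (c - 3)*(c - 1)*(c^2 - c - 20) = (c - 5)*(c - 3)*(c - 1)*(c + 4)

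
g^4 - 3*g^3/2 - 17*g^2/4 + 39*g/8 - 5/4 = (g - 5/2)*(g - 1/2)^2*(g + 2)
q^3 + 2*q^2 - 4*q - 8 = (q - 2)*(q + 2)^2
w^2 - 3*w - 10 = (w - 5)*(w + 2)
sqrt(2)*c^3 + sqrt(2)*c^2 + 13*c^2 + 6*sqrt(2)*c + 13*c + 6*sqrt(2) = (c + 1)*(c + 6*sqrt(2))*(sqrt(2)*c + 1)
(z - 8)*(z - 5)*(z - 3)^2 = z^4 - 19*z^3 + 127*z^2 - 357*z + 360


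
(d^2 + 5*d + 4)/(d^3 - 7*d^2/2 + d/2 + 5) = 2*(d + 4)/(2*d^2 - 9*d + 10)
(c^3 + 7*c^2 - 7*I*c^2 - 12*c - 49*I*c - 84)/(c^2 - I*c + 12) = (c^2 + c*(7 - 3*I) - 21*I)/(c + 3*I)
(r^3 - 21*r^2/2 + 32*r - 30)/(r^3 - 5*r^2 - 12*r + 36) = (r - 5/2)/(r + 3)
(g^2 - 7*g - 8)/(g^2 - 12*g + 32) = (g + 1)/(g - 4)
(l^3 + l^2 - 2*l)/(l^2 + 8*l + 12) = l*(l - 1)/(l + 6)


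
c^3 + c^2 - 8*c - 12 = (c - 3)*(c + 2)^2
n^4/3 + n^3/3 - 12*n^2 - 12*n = n*(n/3 + 1/3)*(n - 6)*(n + 6)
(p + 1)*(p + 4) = p^2 + 5*p + 4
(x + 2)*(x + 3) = x^2 + 5*x + 6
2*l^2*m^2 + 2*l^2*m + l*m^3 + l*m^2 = m*(2*l + m)*(l*m + l)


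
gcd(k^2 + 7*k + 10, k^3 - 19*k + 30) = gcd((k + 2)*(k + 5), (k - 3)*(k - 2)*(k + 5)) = k + 5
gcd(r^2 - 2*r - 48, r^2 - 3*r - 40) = r - 8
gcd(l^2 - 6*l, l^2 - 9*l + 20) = 1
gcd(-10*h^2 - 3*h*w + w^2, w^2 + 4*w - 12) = 1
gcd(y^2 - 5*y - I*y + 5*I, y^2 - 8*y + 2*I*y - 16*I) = 1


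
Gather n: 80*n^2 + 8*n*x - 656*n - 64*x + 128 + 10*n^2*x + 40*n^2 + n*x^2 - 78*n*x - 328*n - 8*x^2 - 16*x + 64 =n^2*(10*x + 120) + n*(x^2 - 70*x - 984) - 8*x^2 - 80*x + 192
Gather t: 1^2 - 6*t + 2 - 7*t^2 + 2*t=-7*t^2 - 4*t + 3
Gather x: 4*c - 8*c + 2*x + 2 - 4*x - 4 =-4*c - 2*x - 2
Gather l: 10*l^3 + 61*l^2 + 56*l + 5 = 10*l^3 + 61*l^2 + 56*l + 5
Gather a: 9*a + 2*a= 11*a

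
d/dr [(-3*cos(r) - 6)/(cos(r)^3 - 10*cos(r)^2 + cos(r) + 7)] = 3*(77*cos(r)/2 + 2*cos(2*r) - cos(3*r)/2 + 7)*sin(r)/(cos(r)^3 - 10*cos(r)^2 + cos(r) + 7)^2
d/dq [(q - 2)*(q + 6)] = 2*q + 4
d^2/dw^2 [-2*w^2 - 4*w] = -4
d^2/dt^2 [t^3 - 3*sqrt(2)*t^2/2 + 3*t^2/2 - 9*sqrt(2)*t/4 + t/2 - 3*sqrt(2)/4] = 6*t - 3*sqrt(2) + 3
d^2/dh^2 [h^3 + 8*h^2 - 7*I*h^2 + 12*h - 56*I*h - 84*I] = 6*h + 16 - 14*I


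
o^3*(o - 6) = o^4 - 6*o^3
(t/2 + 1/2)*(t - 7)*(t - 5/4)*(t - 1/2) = t^4/2 - 31*t^3/8 + 33*t^2/16 + 17*t/4 - 35/16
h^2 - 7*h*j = h*(h - 7*j)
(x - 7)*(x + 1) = x^2 - 6*x - 7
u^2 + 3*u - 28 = (u - 4)*(u + 7)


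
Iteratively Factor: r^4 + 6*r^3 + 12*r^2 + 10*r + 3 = (r + 1)*(r^3 + 5*r^2 + 7*r + 3) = (r + 1)^2*(r^2 + 4*r + 3) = (r + 1)^2*(r + 3)*(r + 1)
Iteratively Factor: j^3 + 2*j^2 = (j)*(j^2 + 2*j) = j^2*(j + 2)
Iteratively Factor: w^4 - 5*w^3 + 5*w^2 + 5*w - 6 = (w + 1)*(w^3 - 6*w^2 + 11*w - 6) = (w - 2)*(w + 1)*(w^2 - 4*w + 3) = (w - 3)*(w - 2)*(w + 1)*(w - 1)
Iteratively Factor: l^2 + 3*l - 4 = (l + 4)*(l - 1)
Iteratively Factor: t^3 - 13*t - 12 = (t - 4)*(t^2 + 4*t + 3) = (t - 4)*(t + 1)*(t + 3)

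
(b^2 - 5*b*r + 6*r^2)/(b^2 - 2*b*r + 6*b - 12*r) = (b - 3*r)/(b + 6)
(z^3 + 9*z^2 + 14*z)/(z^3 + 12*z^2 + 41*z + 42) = z/(z + 3)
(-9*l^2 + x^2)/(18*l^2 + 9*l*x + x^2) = (-3*l + x)/(6*l + x)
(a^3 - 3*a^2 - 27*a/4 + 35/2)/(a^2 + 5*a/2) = a - 11/2 + 7/a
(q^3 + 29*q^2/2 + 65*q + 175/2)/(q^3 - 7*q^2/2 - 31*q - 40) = (q^2 + 12*q + 35)/(q^2 - 6*q - 16)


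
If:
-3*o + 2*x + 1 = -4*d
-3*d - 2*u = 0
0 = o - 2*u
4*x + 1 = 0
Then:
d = -1/26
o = 3/26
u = 3/52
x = -1/4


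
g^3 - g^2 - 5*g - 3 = (g - 3)*(g + 1)^2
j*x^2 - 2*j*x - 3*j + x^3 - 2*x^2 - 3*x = (j + x)*(x - 3)*(x + 1)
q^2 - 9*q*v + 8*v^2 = (q - 8*v)*(q - v)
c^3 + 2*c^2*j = c^2*(c + 2*j)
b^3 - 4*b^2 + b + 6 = (b - 3)*(b - 2)*(b + 1)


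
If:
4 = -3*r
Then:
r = -4/3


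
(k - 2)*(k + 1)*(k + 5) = k^3 + 4*k^2 - 7*k - 10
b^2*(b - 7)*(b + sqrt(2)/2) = b^4 - 7*b^3 + sqrt(2)*b^3/2 - 7*sqrt(2)*b^2/2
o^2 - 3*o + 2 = (o - 2)*(o - 1)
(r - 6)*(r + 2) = r^2 - 4*r - 12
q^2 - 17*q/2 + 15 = (q - 6)*(q - 5/2)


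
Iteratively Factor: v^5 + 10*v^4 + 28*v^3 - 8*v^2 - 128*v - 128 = (v + 2)*(v^4 + 8*v^3 + 12*v^2 - 32*v - 64) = (v - 2)*(v + 2)*(v^3 + 10*v^2 + 32*v + 32) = (v - 2)*(v + 2)*(v + 4)*(v^2 + 6*v + 8) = (v - 2)*(v + 2)^2*(v + 4)*(v + 4)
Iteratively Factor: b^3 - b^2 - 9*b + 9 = (b + 3)*(b^2 - 4*b + 3) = (b - 3)*(b + 3)*(b - 1)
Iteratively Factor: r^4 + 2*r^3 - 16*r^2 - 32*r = (r)*(r^3 + 2*r^2 - 16*r - 32) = r*(r + 2)*(r^2 - 16) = r*(r - 4)*(r + 2)*(r + 4)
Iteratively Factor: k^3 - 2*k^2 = (k)*(k^2 - 2*k) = k*(k - 2)*(k)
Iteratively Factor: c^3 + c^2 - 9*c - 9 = (c + 1)*(c^2 - 9) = (c - 3)*(c + 1)*(c + 3)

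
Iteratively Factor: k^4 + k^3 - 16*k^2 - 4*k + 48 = (k - 2)*(k^3 + 3*k^2 - 10*k - 24) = (k - 2)*(k + 2)*(k^2 + k - 12) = (k - 2)*(k + 2)*(k + 4)*(k - 3)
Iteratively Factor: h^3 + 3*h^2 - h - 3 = (h + 1)*(h^2 + 2*h - 3) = (h + 1)*(h + 3)*(h - 1)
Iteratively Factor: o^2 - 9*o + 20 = (o - 5)*(o - 4)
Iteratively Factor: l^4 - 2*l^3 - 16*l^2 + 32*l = (l + 4)*(l^3 - 6*l^2 + 8*l) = (l - 4)*(l + 4)*(l^2 - 2*l) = l*(l - 4)*(l + 4)*(l - 2)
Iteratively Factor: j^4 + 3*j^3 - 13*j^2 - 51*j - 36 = (j + 1)*(j^3 + 2*j^2 - 15*j - 36) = (j + 1)*(j + 3)*(j^2 - j - 12) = (j - 4)*(j + 1)*(j + 3)*(j + 3)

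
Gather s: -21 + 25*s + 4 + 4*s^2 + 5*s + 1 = 4*s^2 + 30*s - 16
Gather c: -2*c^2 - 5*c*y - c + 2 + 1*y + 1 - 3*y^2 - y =-2*c^2 + c*(-5*y - 1) - 3*y^2 + 3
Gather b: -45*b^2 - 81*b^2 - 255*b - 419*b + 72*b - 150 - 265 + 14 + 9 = -126*b^2 - 602*b - 392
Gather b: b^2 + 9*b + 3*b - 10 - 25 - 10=b^2 + 12*b - 45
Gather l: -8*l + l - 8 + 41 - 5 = 28 - 7*l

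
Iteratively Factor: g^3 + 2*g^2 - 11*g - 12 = (g - 3)*(g^2 + 5*g + 4) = (g - 3)*(g + 1)*(g + 4)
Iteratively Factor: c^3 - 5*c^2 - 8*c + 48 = (c + 3)*(c^2 - 8*c + 16) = (c - 4)*(c + 3)*(c - 4)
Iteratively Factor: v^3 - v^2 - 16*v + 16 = (v - 4)*(v^2 + 3*v - 4) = (v - 4)*(v + 4)*(v - 1)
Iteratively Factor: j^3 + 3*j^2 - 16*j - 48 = (j - 4)*(j^2 + 7*j + 12) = (j - 4)*(j + 4)*(j + 3)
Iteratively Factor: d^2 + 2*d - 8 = (d - 2)*(d + 4)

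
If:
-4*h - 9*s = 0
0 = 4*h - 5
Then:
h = 5/4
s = -5/9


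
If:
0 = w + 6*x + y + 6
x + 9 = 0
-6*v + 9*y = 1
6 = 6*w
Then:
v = 211/3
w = 1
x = -9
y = 47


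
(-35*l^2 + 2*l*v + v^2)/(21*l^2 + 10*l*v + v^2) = (-5*l + v)/(3*l + v)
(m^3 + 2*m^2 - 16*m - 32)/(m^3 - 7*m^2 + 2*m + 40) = (m + 4)/(m - 5)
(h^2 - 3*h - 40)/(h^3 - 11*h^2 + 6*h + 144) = (h + 5)/(h^2 - 3*h - 18)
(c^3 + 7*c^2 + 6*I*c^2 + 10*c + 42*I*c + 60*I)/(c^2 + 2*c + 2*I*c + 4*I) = (c^2 + c*(5 + 6*I) + 30*I)/(c + 2*I)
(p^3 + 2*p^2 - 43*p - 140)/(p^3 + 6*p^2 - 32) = (p^2 - 2*p - 35)/(p^2 + 2*p - 8)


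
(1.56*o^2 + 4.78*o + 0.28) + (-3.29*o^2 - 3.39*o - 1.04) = -1.73*o^2 + 1.39*o - 0.76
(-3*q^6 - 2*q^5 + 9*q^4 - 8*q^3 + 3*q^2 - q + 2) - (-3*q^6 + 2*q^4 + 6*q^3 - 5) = -2*q^5 + 7*q^4 - 14*q^3 + 3*q^2 - q + 7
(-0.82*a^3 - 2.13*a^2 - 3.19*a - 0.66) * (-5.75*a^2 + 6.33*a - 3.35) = 4.715*a^5 + 7.0569*a^4 + 7.6066*a^3 - 9.2622*a^2 + 6.5087*a + 2.211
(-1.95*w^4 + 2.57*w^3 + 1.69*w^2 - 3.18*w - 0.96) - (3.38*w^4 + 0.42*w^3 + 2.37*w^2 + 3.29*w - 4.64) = -5.33*w^4 + 2.15*w^3 - 0.68*w^2 - 6.47*w + 3.68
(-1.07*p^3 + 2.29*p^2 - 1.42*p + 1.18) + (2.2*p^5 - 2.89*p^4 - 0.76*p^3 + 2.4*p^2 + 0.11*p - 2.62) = 2.2*p^5 - 2.89*p^4 - 1.83*p^3 + 4.69*p^2 - 1.31*p - 1.44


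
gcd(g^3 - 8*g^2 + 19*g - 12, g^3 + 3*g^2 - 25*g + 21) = g^2 - 4*g + 3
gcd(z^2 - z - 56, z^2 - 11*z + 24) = z - 8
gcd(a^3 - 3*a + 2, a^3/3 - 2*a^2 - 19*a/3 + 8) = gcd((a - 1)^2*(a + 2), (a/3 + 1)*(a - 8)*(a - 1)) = a - 1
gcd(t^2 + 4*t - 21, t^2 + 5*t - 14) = t + 7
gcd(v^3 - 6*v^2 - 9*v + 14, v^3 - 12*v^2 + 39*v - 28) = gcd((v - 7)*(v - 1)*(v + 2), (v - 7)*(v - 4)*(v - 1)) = v^2 - 8*v + 7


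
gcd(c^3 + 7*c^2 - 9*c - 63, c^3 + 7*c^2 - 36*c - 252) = c + 7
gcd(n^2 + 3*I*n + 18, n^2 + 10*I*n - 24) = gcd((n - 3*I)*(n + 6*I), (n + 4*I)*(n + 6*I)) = n + 6*I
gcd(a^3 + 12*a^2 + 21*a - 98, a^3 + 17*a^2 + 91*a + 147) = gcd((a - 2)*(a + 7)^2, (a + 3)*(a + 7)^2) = a^2 + 14*a + 49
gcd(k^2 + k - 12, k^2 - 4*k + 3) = k - 3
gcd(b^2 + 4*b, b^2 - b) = b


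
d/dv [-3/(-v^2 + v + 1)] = 3*(1 - 2*v)/(-v^2 + v + 1)^2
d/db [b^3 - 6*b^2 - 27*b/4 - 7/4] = 3*b^2 - 12*b - 27/4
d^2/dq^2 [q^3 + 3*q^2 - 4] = 6*q + 6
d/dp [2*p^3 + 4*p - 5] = 6*p^2 + 4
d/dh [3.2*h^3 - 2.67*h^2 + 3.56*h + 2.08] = 9.6*h^2 - 5.34*h + 3.56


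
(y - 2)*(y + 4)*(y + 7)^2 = y^4 + 16*y^3 + 69*y^2 - 14*y - 392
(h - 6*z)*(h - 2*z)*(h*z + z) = h^3*z - 8*h^2*z^2 + h^2*z + 12*h*z^3 - 8*h*z^2 + 12*z^3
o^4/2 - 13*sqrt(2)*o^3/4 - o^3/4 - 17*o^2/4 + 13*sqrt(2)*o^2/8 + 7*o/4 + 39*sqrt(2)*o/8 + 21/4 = (o/2 + 1/2)*(o - 3/2)*(o - 7*sqrt(2))*(o + sqrt(2)/2)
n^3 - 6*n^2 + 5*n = n*(n - 5)*(n - 1)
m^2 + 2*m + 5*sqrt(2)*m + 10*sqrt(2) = (m + 2)*(m + 5*sqrt(2))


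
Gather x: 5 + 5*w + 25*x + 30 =5*w + 25*x + 35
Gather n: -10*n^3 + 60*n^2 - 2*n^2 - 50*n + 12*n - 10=-10*n^3 + 58*n^2 - 38*n - 10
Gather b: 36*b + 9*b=45*b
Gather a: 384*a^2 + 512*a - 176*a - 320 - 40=384*a^2 + 336*a - 360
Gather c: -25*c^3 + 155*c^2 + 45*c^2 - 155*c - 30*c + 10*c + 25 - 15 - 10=-25*c^3 + 200*c^2 - 175*c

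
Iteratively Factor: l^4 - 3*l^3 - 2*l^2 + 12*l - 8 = (l - 2)*(l^3 - l^2 - 4*l + 4) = (l - 2)*(l - 1)*(l^2 - 4) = (l - 2)*(l - 1)*(l + 2)*(l - 2)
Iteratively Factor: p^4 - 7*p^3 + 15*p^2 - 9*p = (p - 1)*(p^3 - 6*p^2 + 9*p) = p*(p - 1)*(p^2 - 6*p + 9) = p*(p - 3)*(p - 1)*(p - 3)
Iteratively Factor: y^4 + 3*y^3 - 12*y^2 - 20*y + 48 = (y + 4)*(y^3 - y^2 - 8*y + 12) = (y + 3)*(y + 4)*(y^2 - 4*y + 4) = (y - 2)*(y + 3)*(y + 4)*(y - 2)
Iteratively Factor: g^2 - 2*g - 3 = (g + 1)*(g - 3)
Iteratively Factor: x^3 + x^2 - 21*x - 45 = (x + 3)*(x^2 - 2*x - 15) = (x - 5)*(x + 3)*(x + 3)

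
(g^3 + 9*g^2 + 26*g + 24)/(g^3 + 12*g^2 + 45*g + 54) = (g^2 + 6*g + 8)/(g^2 + 9*g + 18)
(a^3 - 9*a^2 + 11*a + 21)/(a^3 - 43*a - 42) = (a - 3)/(a + 6)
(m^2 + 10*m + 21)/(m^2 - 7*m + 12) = (m^2 + 10*m + 21)/(m^2 - 7*m + 12)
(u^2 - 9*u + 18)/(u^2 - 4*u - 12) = (u - 3)/(u + 2)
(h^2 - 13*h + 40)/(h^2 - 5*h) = (h - 8)/h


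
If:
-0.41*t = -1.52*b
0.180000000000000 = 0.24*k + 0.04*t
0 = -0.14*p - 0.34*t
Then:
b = 0.269736842105263*t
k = 0.75 - 0.166666666666667*t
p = -2.42857142857143*t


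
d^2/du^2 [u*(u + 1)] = 2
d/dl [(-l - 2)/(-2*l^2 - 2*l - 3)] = (2*l^2 + 2*l - 2*(l + 2)*(2*l + 1) + 3)/(2*l^2 + 2*l + 3)^2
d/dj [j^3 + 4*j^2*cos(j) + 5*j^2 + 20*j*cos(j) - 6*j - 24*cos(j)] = -4*j^2*sin(j) + 3*j^2 - 20*j*sin(j) + 8*j*cos(j) + 10*j + 24*sin(j) + 20*cos(j) - 6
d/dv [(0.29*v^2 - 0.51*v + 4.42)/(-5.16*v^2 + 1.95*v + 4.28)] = (-2.0661*v^2 + 48.0968*v - 10.8018)/(26.6256*v^4 - 20.124*v^3 - 40.3671*v^2 + 16.692*v + 18.3184)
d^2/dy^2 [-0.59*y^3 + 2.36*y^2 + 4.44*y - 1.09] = 4.72 - 3.54*y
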